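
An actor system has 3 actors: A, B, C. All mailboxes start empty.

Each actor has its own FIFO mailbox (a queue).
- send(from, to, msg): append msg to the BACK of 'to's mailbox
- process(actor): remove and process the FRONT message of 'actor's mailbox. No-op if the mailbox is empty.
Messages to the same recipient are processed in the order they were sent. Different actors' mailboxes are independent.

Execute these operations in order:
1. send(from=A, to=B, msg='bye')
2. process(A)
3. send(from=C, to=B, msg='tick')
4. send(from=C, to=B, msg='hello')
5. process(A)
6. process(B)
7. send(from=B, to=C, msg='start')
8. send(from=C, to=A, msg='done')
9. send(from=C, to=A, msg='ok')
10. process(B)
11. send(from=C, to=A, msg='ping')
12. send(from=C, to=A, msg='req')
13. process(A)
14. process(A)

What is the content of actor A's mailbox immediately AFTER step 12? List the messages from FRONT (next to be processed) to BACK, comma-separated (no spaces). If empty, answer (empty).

After 1 (send(from=A, to=B, msg='bye')): A:[] B:[bye] C:[]
After 2 (process(A)): A:[] B:[bye] C:[]
After 3 (send(from=C, to=B, msg='tick')): A:[] B:[bye,tick] C:[]
After 4 (send(from=C, to=B, msg='hello')): A:[] B:[bye,tick,hello] C:[]
After 5 (process(A)): A:[] B:[bye,tick,hello] C:[]
After 6 (process(B)): A:[] B:[tick,hello] C:[]
After 7 (send(from=B, to=C, msg='start')): A:[] B:[tick,hello] C:[start]
After 8 (send(from=C, to=A, msg='done')): A:[done] B:[tick,hello] C:[start]
After 9 (send(from=C, to=A, msg='ok')): A:[done,ok] B:[tick,hello] C:[start]
After 10 (process(B)): A:[done,ok] B:[hello] C:[start]
After 11 (send(from=C, to=A, msg='ping')): A:[done,ok,ping] B:[hello] C:[start]
After 12 (send(from=C, to=A, msg='req')): A:[done,ok,ping,req] B:[hello] C:[start]

done,ok,ping,req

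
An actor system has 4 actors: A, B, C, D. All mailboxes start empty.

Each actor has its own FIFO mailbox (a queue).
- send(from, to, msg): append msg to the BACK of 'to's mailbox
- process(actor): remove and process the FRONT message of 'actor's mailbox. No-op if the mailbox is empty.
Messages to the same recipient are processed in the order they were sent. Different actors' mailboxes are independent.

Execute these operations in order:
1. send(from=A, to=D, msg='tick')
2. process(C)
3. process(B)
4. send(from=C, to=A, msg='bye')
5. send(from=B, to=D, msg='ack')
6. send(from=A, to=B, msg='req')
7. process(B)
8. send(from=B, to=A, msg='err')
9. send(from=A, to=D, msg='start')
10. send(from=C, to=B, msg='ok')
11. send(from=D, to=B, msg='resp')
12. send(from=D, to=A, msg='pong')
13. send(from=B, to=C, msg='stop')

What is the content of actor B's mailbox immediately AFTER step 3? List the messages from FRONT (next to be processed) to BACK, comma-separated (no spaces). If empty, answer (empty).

After 1 (send(from=A, to=D, msg='tick')): A:[] B:[] C:[] D:[tick]
After 2 (process(C)): A:[] B:[] C:[] D:[tick]
After 3 (process(B)): A:[] B:[] C:[] D:[tick]

(empty)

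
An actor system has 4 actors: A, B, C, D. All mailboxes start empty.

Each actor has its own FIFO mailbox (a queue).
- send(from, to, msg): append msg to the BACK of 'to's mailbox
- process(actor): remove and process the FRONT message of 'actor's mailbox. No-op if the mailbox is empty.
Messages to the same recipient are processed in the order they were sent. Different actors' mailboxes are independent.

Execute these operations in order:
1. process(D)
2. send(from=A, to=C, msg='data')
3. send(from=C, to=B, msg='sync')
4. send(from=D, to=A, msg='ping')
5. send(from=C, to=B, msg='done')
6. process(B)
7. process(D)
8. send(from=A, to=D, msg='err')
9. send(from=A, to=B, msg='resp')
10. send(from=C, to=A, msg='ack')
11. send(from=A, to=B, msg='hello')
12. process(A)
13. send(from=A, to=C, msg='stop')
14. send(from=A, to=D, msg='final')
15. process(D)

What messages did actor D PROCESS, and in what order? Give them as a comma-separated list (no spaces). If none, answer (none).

After 1 (process(D)): A:[] B:[] C:[] D:[]
After 2 (send(from=A, to=C, msg='data')): A:[] B:[] C:[data] D:[]
After 3 (send(from=C, to=B, msg='sync')): A:[] B:[sync] C:[data] D:[]
After 4 (send(from=D, to=A, msg='ping')): A:[ping] B:[sync] C:[data] D:[]
After 5 (send(from=C, to=B, msg='done')): A:[ping] B:[sync,done] C:[data] D:[]
After 6 (process(B)): A:[ping] B:[done] C:[data] D:[]
After 7 (process(D)): A:[ping] B:[done] C:[data] D:[]
After 8 (send(from=A, to=D, msg='err')): A:[ping] B:[done] C:[data] D:[err]
After 9 (send(from=A, to=B, msg='resp')): A:[ping] B:[done,resp] C:[data] D:[err]
After 10 (send(from=C, to=A, msg='ack')): A:[ping,ack] B:[done,resp] C:[data] D:[err]
After 11 (send(from=A, to=B, msg='hello')): A:[ping,ack] B:[done,resp,hello] C:[data] D:[err]
After 12 (process(A)): A:[ack] B:[done,resp,hello] C:[data] D:[err]
After 13 (send(from=A, to=C, msg='stop')): A:[ack] B:[done,resp,hello] C:[data,stop] D:[err]
After 14 (send(from=A, to=D, msg='final')): A:[ack] B:[done,resp,hello] C:[data,stop] D:[err,final]
After 15 (process(D)): A:[ack] B:[done,resp,hello] C:[data,stop] D:[final]

Answer: err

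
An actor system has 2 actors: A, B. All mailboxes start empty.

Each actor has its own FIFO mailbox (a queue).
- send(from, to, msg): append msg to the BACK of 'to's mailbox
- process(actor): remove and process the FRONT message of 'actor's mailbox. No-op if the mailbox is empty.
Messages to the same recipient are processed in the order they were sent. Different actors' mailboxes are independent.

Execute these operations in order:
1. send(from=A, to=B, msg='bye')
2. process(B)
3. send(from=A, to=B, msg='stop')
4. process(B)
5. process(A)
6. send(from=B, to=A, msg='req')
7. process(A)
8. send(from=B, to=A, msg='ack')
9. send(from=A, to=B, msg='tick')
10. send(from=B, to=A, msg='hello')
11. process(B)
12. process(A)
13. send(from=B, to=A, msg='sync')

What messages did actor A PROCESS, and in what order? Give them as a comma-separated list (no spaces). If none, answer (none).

Answer: req,ack

Derivation:
After 1 (send(from=A, to=B, msg='bye')): A:[] B:[bye]
After 2 (process(B)): A:[] B:[]
After 3 (send(from=A, to=B, msg='stop')): A:[] B:[stop]
After 4 (process(B)): A:[] B:[]
After 5 (process(A)): A:[] B:[]
After 6 (send(from=B, to=A, msg='req')): A:[req] B:[]
After 7 (process(A)): A:[] B:[]
After 8 (send(from=B, to=A, msg='ack')): A:[ack] B:[]
After 9 (send(from=A, to=B, msg='tick')): A:[ack] B:[tick]
After 10 (send(from=B, to=A, msg='hello')): A:[ack,hello] B:[tick]
After 11 (process(B)): A:[ack,hello] B:[]
After 12 (process(A)): A:[hello] B:[]
After 13 (send(from=B, to=A, msg='sync')): A:[hello,sync] B:[]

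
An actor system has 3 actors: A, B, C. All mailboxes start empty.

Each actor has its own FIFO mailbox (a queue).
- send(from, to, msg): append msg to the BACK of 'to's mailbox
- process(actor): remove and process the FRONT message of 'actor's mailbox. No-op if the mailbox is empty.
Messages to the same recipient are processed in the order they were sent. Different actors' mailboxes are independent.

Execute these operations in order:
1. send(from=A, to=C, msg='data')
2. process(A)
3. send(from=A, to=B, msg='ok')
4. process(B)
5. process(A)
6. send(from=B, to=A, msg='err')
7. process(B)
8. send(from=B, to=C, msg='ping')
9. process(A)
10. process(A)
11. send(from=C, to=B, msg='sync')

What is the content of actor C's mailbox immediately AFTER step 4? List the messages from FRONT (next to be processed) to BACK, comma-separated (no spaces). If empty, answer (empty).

After 1 (send(from=A, to=C, msg='data')): A:[] B:[] C:[data]
After 2 (process(A)): A:[] B:[] C:[data]
After 3 (send(from=A, to=B, msg='ok')): A:[] B:[ok] C:[data]
After 4 (process(B)): A:[] B:[] C:[data]

data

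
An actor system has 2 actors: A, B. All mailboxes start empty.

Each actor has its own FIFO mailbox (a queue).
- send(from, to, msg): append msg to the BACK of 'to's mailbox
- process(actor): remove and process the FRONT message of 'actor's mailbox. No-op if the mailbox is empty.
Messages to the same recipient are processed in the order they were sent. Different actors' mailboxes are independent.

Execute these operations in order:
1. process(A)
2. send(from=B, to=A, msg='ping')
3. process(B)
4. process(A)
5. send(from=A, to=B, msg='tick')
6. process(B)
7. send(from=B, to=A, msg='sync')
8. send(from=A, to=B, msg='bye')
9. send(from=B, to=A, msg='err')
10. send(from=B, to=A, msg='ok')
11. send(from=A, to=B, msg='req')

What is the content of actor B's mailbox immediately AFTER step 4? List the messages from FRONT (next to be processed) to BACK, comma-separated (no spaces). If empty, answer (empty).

After 1 (process(A)): A:[] B:[]
After 2 (send(from=B, to=A, msg='ping')): A:[ping] B:[]
After 3 (process(B)): A:[ping] B:[]
After 4 (process(A)): A:[] B:[]

(empty)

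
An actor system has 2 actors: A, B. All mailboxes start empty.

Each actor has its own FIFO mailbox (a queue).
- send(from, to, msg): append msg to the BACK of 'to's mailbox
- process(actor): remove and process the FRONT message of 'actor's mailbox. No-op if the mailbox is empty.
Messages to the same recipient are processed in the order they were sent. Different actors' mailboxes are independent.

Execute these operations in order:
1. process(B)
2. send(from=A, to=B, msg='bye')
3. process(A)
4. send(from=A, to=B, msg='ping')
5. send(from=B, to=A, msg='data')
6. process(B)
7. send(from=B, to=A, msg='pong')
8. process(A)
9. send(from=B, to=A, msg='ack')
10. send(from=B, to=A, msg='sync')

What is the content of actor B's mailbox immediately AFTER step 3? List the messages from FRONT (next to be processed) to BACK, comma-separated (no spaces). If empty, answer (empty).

After 1 (process(B)): A:[] B:[]
After 2 (send(from=A, to=B, msg='bye')): A:[] B:[bye]
After 3 (process(A)): A:[] B:[bye]

bye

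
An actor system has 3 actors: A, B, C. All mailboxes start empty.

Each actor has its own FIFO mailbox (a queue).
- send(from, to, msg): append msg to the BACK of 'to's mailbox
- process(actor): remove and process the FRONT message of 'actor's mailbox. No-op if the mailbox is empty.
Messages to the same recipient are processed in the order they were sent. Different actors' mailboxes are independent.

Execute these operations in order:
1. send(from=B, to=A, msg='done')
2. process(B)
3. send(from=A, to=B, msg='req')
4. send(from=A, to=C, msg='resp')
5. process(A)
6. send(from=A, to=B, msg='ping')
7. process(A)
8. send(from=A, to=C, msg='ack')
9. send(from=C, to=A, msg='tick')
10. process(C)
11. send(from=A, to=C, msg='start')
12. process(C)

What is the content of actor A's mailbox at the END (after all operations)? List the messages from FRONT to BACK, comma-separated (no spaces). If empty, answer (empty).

After 1 (send(from=B, to=A, msg='done')): A:[done] B:[] C:[]
After 2 (process(B)): A:[done] B:[] C:[]
After 3 (send(from=A, to=B, msg='req')): A:[done] B:[req] C:[]
After 4 (send(from=A, to=C, msg='resp')): A:[done] B:[req] C:[resp]
After 5 (process(A)): A:[] B:[req] C:[resp]
After 6 (send(from=A, to=B, msg='ping')): A:[] B:[req,ping] C:[resp]
After 7 (process(A)): A:[] B:[req,ping] C:[resp]
After 8 (send(from=A, to=C, msg='ack')): A:[] B:[req,ping] C:[resp,ack]
After 9 (send(from=C, to=A, msg='tick')): A:[tick] B:[req,ping] C:[resp,ack]
After 10 (process(C)): A:[tick] B:[req,ping] C:[ack]
After 11 (send(from=A, to=C, msg='start')): A:[tick] B:[req,ping] C:[ack,start]
After 12 (process(C)): A:[tick] B:[req,ping] C:[start]

Answer: tick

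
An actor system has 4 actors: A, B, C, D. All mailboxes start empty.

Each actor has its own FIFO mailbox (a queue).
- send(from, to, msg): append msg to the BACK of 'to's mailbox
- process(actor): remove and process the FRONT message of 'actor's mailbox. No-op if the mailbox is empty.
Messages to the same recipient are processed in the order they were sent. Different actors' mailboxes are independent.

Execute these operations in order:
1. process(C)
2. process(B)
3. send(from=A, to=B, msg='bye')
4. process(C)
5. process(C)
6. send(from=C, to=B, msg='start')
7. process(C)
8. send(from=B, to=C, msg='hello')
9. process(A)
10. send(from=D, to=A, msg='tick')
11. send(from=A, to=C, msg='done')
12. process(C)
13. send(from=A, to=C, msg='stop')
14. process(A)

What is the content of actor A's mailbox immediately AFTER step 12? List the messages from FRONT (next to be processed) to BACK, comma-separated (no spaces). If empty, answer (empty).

After 1 (process(C)): A:[] B:[] C:[] D:[]
After 2 (process(B)): A:[] B:[] C:[] D:[]
After 3 (send(from=A, to=B, msg='bye')): A:[] B:[bye] C:[] D:[]
After 4 (process(C)): A:[] B:[bye] C:[] D:[]
After 5 (process(C)): A:[] B:[bye] C:[] D:[]
After 6 (send(from=C, to=B, msg='start')): A:[] B:[bye,start] C:[] D:[]
After 7 (process(C)): A:[] B:[bye,start] C:[] D:[]
After 8 (send(from=B, to=C, msg='hello')): A:[] B:[bye,start] C:[hello] D:[]
After 9 (process(A)): A:[] B:[bye,start] C:[hello] D:[]
After 10 (send(from=D, to=A, msg='tick')): A:[tick] B:[bye,start] C:[hello] D:[]
After 11 (send(from=A, to=C, msg='done')): A:[tick] B:[bye,start] C:[hello,done] D:[]
After 12 (process(C)): A:[tick] B:[bye,start] C:[done] D:[]

tick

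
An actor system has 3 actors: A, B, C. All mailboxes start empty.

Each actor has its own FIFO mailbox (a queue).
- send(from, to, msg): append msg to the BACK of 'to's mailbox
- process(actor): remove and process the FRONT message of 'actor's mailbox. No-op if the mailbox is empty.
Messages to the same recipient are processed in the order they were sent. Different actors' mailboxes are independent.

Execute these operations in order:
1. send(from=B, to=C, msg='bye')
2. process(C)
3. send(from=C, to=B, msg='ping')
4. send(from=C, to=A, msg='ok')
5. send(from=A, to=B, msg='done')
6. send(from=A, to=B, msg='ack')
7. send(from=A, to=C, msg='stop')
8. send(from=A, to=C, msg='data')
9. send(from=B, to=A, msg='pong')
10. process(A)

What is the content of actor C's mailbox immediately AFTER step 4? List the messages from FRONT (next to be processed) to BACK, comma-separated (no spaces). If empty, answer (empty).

After 1 (send(from=B, to=C, msg='bye')): A:[] B:[] C:[bye]
After 2 (process(C)): A:[] B:[] C:[]
After 3 (send(from=C, to=B, msg='ping')): A:[] B:[ping] C:[]
After 4 (send(from=C, to=A, msg='ok')): A:[ok] B:[ping] C:[]

(empty)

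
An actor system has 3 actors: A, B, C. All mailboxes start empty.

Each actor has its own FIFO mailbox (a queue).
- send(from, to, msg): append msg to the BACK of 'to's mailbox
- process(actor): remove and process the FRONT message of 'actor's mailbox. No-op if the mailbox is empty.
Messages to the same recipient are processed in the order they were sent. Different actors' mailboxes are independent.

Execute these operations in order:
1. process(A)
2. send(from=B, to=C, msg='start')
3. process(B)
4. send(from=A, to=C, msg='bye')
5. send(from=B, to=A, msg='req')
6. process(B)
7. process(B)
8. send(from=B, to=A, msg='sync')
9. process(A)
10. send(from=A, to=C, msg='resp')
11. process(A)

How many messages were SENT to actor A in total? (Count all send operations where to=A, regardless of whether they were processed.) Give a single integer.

After 1 (process(A)): A:[] B:[] C:[]
After 2 (send(from=B, to=C, msg='start')): A:[] B:[] C:[start]
After 3 (process(B)): A:[] B:[] C:[start]
After 4 (send(from=A, to=C, msg='bye')): A:[] B:[] C:[start,bye]
After 5 (send(from=B, to=A, msg='req')): A:[req] B:[] C:[start,bye]
After 6 (process(B)): A:[req] B:[] C:[start,bye]
After 7 (process(B)): A:[req] B:[] C:[start,bye]
After 8 (send(from=B, to=A, msg='sync')): A:[req,sync] B:[] C:[start,bye]
After 9 (process(A)): A:[sync] B:[] C:[start,bye]
After 10 (send(from=A, to=C, msg='resp')): A:[sync] B:[] C:[start,bye,resp]
After 11 (process(A)): A:[] B:[] C:[start,bye,resp]

Answer: 2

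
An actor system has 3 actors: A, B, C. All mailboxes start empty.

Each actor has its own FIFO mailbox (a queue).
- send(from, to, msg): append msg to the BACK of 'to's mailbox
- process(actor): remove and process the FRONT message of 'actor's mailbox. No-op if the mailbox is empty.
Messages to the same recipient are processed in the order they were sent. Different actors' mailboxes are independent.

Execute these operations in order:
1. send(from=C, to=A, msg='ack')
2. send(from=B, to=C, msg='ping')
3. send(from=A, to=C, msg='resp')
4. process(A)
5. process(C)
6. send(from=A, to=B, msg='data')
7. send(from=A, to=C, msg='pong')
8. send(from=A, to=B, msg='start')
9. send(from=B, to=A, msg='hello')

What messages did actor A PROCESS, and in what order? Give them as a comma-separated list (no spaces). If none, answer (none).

After 1 (send(from=C, to=A, msg='ack')): A:[ack] B:[] C:[]
After 2 (send(from=B, to=C, msg='ping')): A:[ack] B:[] C:[ping]
After 3 (send(from=A, to=C, msg='resp')): A:[ack] B:[] C:[ping,resp]
After 4 (process(A)): A:[] B:[] C:[ping,resp]
After 5 (process(C)): A:[] B:[] C:[resp]
After 6 (send(from=A, to=B, msg='data')): A:[] B:[data] C:[resp]
After 7 (send(from=A, to=C, msg='pong')): A:[] B:[data] C:[resp,pong]
After 8 (send(from=A, to=B, msg='start')): A:[] B:[data,start] C:[resp,pong]
After 9 (send(from=B, to=A, msg='hello')): A:[hello] B:[data,start] C:[resp,pong]

Answer: ack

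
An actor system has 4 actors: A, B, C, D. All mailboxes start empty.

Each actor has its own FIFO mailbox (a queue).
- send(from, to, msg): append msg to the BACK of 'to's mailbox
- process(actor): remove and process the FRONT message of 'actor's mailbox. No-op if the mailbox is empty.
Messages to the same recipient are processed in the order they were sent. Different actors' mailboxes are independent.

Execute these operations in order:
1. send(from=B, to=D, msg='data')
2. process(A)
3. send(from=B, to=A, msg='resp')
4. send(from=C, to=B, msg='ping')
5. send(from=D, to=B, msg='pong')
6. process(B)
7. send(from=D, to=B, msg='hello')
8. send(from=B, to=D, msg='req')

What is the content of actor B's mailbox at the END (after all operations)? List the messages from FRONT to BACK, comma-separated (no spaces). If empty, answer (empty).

Answer: pong,hello

Derivation:
After 1 (send(from=B, to=D, msg='data')): A:[] B:[] C:[] D:[data]
After 2 (process(A)): A:[] B:[] C:[] D:[data]
After 3 (send(from=B, to=A, msg='resp')): A:[resp] B:[] C:[] D:[data]
After 4 (send(from=C, to=B, msg='ping')): A:[resp] B:[ping] C:[] D:[data]
After 5 (send(from=D, to=B, msg='pong')): A:[resp] B:[ping,pong] C:[] D:[data]
After 6 (process(B)): A:[resp] B:[pong] C:[] D:[data]
After 7 (send(from=D, to=B, msg='hello')): A:[resp] B:[pong,hello] C:[] D:[data]
After 8 (send(from=B, to=D, msg='req')): A:[resp] B:[pong,hello] C:[] D:[data,req]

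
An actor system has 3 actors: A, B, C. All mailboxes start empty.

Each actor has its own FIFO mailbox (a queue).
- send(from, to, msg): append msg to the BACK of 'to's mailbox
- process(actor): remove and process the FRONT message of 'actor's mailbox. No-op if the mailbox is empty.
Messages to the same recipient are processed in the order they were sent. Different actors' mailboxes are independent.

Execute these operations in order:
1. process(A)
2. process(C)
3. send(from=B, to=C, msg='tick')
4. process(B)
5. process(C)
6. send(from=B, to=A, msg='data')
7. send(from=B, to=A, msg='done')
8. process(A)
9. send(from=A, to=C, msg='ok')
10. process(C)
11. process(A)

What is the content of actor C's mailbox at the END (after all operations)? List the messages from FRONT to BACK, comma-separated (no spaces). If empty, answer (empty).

Answer: (empty)

Derivation:
After 1 (process(A)): A:[] B:[] C:[]
After 2 (process(C)): A:[] B:[] C:[]
After 3 (send(from=B, to=C, msg='tick')): A:[] B:[] C:[tick]
After 4 (process(B)): A:[] B:[] C:[tick]
After 5 (process(C)): A:[] B:[] C:[]
After 6 (send(from=B, to=A, msg='data')): A:[data] B:[] C:[]
After 7 (send(from=B, to=A, msg='done')): A:[data,done] B:[] C:[]
After 8 (process(A)): A:[done] B:[] C:[]
After 9 (send(from=A, to=C, msg='ok')): A:[done] B:[] C:[ok]
After 10 (process(C)): A:[done] B:[] C:[]
After 11 (process(A)): A:[] B:[] C:[]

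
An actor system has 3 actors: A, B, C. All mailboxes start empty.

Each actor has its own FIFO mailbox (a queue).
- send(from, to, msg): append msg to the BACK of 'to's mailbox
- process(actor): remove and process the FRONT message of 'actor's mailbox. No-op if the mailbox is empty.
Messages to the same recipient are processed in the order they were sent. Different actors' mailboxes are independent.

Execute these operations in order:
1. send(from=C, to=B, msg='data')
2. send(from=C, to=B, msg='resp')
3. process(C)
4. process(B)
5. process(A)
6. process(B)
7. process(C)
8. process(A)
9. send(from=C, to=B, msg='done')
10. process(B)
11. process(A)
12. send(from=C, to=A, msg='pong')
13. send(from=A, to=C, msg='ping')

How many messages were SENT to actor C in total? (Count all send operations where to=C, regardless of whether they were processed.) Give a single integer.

Answer: 1

Derivation:
After 1 (send(from=C, to=B, msg='data')): A:[] B:[data] C:[]
After 2 (send(from=C, to=B, msg='resp')): A:[] B:[data,resp] C:[]
After 3 (process(C)): A:[] B:[data,resp] C:[]
After 4 (process(B)): A:[] B:[resp] C:[]
After 5 (process(A)): A:[] B:[resp] C:[]
After 6 (process(B)): A:[] B:[] C:[]
After 7 (process(C)): A:[] B:[] C:[]
After 8 (process(A)): A:[] B:[] C:[]
After 9 (send(from=C, to=B, msg='done')): A:[] B:[done] C:[]
After 10 (process(B)): A:[] B:[] C:[]
After 11 (process(A)): A:[] B:[] C:[]
After 12 (send(from=C, to=A, msg='pong')): A:[pong] B:[] C:[]
After 13 (send(from=A, to=C, msg='ping')): A:[pong] B:[] C:[ping]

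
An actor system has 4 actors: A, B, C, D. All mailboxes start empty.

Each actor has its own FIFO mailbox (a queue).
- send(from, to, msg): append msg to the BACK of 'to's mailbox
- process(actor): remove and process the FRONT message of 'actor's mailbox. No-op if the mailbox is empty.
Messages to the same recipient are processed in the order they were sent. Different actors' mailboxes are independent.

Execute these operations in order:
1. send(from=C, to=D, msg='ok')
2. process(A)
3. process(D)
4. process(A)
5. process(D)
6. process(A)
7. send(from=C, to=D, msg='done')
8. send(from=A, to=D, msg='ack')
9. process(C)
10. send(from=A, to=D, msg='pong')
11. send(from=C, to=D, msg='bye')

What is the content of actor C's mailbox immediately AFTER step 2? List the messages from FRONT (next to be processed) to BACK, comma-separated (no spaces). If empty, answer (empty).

After 1 (send(from=C, to=D, msg='ok')): A:[] B:[] C:[] D:[ok]
After 2 (process(A)): A:[] B:[] C:[] D:[ok]

(empty)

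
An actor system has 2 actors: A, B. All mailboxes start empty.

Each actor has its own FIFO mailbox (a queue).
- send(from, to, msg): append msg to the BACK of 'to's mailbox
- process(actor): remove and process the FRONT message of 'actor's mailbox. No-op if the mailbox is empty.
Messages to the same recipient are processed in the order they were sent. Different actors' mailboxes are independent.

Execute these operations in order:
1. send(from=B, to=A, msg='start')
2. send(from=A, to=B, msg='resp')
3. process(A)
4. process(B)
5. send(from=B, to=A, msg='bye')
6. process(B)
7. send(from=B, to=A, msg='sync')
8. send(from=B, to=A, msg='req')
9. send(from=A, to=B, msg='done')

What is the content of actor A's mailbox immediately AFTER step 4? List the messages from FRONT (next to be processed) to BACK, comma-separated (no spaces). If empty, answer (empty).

After 1 (send(from=B, to=A, msg='start')): A:[start] B:[]
After 2 (send(from=A, to=B, msg='resp')): A:[start] B:[resp]
After 3 (process(A)): A:[] B:[resp]
After 4 (process(B)): A:[] B:[]

(empty)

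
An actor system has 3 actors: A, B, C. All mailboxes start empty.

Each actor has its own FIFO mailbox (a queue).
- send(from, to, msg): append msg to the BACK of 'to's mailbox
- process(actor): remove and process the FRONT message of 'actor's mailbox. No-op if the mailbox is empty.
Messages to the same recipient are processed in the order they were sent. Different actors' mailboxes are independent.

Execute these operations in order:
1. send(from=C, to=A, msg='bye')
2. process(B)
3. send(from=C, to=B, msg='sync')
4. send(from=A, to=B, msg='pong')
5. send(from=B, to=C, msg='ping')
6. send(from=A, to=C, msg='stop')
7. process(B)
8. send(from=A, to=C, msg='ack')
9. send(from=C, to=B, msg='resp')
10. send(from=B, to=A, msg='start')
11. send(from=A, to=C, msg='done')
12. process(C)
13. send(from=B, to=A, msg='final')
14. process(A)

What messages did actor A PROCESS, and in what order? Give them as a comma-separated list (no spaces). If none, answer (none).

After 1 (send(from=C, to=A, msg='bye')): A:[bye] B:[] C:[]
After 2 (process(B)): A:[bye] B:[] C:[]
After 3 (send(from=C, to=B, msg='sync')): A:[bye] B:[sync] C:[]
After 4 (send(from=A, to=B, msg='pong')): A:[bye] B:[sync,pong] C:[]
After 5 (send(from=B, to=C, msg='ping')): A:[bye] B:[sync,pong] C:[ping]
After 6 (send(from=A, to=C, msg='stop')): A:[bye] B:[sync,pong] C:[ping,stop]
After 7 (process(B)): A:[bye] B:[pong] C:[ping,stop]
After 8 (send(from=A, to=C, msg='ack')): A:[bye] B:[pong] C:[ping,stop,ack]
After 9 (send(from=C, to=B, msg='resp')): A:[bye] B:[pong,resp] C:[ping,stop,ack]
After 10 (send(from=B, to=A, msg='start')): A:[bye,start] B:[pong,resp] C:[ping,stop,ack]
After 11 (send(from=A, to=C, msg='done')): A:[bye,start] B:[pong,resp] C:[ping,stop,ack,done]
After 12 (process(C)): A:[bye,start] B:[pong,resp] C:[stop,ack,done]
After 13 (send(from=B, to=A, msg='final')): A:[bye,start,final] B:[pong,resp] C:[stop,ack,done]
After 14 (process(A)): A:[start,final] B:[pong,resp] C:[stop,ack,done]

Answer: bye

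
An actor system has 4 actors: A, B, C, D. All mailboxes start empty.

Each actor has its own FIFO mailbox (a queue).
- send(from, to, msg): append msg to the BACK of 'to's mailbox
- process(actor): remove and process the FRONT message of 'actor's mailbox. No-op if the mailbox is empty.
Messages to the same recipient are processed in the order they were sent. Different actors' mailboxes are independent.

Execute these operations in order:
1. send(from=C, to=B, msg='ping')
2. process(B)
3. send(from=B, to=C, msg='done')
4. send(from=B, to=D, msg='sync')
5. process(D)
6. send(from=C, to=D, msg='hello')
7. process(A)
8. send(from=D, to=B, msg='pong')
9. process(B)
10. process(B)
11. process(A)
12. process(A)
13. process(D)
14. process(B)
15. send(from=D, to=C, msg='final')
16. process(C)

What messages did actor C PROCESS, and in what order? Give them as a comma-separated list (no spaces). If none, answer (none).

After 1 (send(from=C, to=B, msg='ping')): A:[] B:[ping] C:[] D:[]
After 2 (process(B)): A:[] B:[] C:[] D:[]
After 3 (send(from=B, to=C, msg='done')): A:[] B:[] C:[done] D:[]
After 4 (send(from=B, to=D, msg='sync')): A:[] B:[] C:[done] D:[sync]
After 5 (process(D)): A:[] B:[] C:[done] D:[]
After 6 (send(from=C, to=D, msg='hello')): A:[] B:[] C:[done] D:[hello]
After 7 (process(A)): A:[] B:[] C:[done] D:[hello]
After 8 (send(from=D, to=B, msg='pong')): A:[] B:[pong] C:[done] D:[hello]
After 9 (process(B)): A:[] B:[] C:[done] D:[hello]
After 10 (process(B)): A:[] B:[] C:[done] D:[hello]
After 11 (process(A)): A:[] B:[] C:[done] D:[hello]
After 12 (process(A)): A:[] B:[] C:[done] D:[hello]
After 13 (process(D)): A:[] B:[] C:[done] D:[]
After 14 (process(B)): A:[] B:[] C:[done] D:[]
After 15 (send(from=D, to=C, msg='final')): A:[] B:[] C:[done,final] D:[]
After 16 (process(C)): A:[] B:[] C:[final] D:[]

Answer: done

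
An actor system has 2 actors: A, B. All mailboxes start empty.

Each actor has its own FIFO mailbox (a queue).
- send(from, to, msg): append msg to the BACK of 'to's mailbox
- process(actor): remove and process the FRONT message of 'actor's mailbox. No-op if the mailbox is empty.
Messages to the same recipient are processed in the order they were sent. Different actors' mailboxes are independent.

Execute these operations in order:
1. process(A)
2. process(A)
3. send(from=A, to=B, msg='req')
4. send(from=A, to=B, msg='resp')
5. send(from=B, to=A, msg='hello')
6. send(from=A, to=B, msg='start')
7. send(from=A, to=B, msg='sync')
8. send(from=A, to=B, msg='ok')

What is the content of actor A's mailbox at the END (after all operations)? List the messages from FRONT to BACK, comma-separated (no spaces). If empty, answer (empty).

After 1 (process(A)): A:[] B:[]
After 2 (process(A)): A:[] B:[]
After 3 (send(from=A, to=B, msg='req')): A:[] B:[req]
After 4 (send(from=A, to=B, msg='resp')): A:[] B:[req,resp]
After 5 (send(from=B, to=A, msg='hello')): A:[hello] B:[req,resp]
After 6 (send(from=A, to=B, msg='start')): A:[hello] B:[req,resp,start]
After 7 (send(from=A, to=B, msg='sync')): A:[hello] B:[req,resp,start,sync]
After 8 (send(from=A, to=B, msg='ok')): A:[hello] B:[req,resp,start,sync,ok]

Answer: hello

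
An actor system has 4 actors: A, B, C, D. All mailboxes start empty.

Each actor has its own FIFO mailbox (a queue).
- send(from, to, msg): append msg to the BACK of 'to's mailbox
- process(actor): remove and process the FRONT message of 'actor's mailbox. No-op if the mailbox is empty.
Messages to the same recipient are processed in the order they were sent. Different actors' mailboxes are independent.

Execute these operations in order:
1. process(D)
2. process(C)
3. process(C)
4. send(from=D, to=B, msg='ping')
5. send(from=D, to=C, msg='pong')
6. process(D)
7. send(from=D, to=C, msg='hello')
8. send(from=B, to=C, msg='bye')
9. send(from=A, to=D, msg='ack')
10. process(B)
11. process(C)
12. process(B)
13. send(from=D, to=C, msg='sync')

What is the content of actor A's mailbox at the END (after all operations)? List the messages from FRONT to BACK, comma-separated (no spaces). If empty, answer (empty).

Answer: (empty)

Derivation:
After 1 (process(D)): A:[] B:[] C:[] D:[]
After 2 (process(C)): A:[] B:[] C:[] D:[]
After 3 (process(C)): A:[] B:[] C:[] D:[]
After 4 (send(from=D, to=B, msg='ping')): A:[] B:[ping] C:[] D:[]
After 5 (send(from=D, to=C, msg='pong')): A:[] B:[ping] C:[pong] D:[]
After 6 (process(D)): A:[] B:[ping] C:[pong] D:[]
After 7 (send(from=D, to=C, msg='hello')): A:[] B:[ping] C:[pong,hello] D:[]
After 8 (send(from=B, to=C, msg='bye')): A:[] B:[ping] C:[pong,hello,bye] D:[]
After 9 (send(from=A, to=D, msg='ack')): A:[] B:[ping] C:[pong,hello,bye] D:[ack]
After 10 (process(B)): A:[] B:[] C:[pong,hello,bye] D:[ack]
After 11 (process(C)): A:[] B:[] C:[hello,bye] D:[ack]
After 12 (process(B)): A:[] B:[] C:[hello,bye] D:[ack]
After 13 (send(from=D, to=C, msg='sync')): A:[] B:[] C:[hello,bye,sync] D:[ack]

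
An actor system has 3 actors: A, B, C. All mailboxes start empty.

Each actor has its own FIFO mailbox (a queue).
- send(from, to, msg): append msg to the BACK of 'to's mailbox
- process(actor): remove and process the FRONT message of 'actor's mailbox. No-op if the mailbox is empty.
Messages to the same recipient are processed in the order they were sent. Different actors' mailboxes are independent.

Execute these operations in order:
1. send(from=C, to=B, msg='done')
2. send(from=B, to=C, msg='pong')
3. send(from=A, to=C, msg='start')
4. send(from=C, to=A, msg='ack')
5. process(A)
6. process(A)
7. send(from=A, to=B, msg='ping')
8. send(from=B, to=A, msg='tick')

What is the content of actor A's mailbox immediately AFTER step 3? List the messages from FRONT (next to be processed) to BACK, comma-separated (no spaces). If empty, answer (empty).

After 1 (send(from=C, to=B, msg='done')): A:[] B:[done] C:[]
After 2 (send(from=B, to=C, msg='pong')): A:[] B:[done] C:[pong]
After 3 (send(from=A, to=C, msg='start')): A:[] B:[done] C:[pong,start]

(empty)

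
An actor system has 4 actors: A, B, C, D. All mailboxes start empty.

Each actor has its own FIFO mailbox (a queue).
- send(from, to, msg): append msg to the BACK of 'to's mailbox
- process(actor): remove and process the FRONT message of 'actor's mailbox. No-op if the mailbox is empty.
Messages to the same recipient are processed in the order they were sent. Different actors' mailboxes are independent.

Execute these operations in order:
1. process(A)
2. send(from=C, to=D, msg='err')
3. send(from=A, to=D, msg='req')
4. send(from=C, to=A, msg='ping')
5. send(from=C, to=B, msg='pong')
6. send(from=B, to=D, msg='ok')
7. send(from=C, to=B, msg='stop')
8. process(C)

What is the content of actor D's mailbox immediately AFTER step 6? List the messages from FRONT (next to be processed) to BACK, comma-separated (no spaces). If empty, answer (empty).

After 1 (process(A)): A:[] B:[] C:[] D:[]
After 2 (send(from=C, to=D, msg='err')): A:[] B:[] C:[] D:[err]
After 3 (send(from=A, to=D, msg='req')): A:[] B:[] C:[] D:[err,req]
After 4 (send(from=C, to=A, msg='ping')): A:[ping] B:[] C:[] D:[err,req]
After 5 (send(from=C, to=B, msg='pong')): A:[ping] B:[pong] C:[] D:[err,req]
After 6 (send(from=B, to=D, msg='ok')): A:[ping] B:[pong] C:[] D:[err,req,ok]

err,req,ok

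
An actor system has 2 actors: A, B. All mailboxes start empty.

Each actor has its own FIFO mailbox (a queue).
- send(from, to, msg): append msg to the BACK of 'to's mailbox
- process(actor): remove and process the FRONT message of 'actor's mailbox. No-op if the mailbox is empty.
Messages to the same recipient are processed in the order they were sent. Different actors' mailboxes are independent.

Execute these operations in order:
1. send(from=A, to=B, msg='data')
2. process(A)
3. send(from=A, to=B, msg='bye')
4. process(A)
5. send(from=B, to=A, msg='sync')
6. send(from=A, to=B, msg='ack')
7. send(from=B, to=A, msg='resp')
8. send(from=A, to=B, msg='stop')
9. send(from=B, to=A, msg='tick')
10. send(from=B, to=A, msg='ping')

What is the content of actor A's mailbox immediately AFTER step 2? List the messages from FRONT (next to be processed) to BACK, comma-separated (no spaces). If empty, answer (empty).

After 1 (send(from=A, to=B, msg='data')): A:[] B:[data]
After 2 (process(A)): A:[] B:[data]

(empty)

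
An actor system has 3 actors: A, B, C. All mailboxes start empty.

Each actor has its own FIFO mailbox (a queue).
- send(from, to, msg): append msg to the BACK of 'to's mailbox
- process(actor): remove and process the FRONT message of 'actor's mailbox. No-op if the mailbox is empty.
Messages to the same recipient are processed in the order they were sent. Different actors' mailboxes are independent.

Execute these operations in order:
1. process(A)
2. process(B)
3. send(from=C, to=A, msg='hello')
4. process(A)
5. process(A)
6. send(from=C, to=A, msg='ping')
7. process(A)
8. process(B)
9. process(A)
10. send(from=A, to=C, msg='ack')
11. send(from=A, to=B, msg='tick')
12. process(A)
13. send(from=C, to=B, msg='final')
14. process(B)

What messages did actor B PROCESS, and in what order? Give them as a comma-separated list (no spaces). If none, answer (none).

After 1 (process(A)): A:[] B:[] C:[]
After 2 (process(B)): A:[] B:[] C:[]
After 3 (send(from=C, to=A, msg='hello')): A:[hello] B:[] C:[]
After 4 (process(A)): A:[] B:[] C:[]
After 5 (process(A)): A:[] B:[] C:[]
After 6 (send(from=C, to=A, msg='ping')): A:[ping] B:[] C:[]
After 7 (process(A)): A:[] B:[] C:[]
After 8 (process(B)): A:[] B:[] C:[]
After 9 (process(A)): A:[] B:[] C:[]
After 10 (send(from=A, to=C, msg='ack')): A:[] B:[] C:[ack]
After 11 (send(from=A, to=B, msg='tick')): A:[] B:[tick] C:[ack]
After 12 (process(A)): A:[] B:[tick] C:[ack]
After 13 (send(from=C, to=B, msg='final')): A:[] B:[tick,final] C:[ack]
After 14 (process(B)): A:[] B:[final] C:[ack]

Answer: tick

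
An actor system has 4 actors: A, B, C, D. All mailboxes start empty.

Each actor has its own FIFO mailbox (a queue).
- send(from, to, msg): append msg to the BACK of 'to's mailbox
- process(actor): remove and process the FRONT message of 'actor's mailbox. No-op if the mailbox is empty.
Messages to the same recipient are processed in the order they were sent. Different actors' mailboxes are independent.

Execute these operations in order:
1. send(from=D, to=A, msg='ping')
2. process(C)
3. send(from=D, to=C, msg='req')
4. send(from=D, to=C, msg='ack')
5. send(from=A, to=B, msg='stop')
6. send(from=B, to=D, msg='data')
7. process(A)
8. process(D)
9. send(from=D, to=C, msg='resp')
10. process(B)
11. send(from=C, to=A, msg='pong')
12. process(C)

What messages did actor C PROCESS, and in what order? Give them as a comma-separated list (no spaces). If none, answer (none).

Answer: req

Derivation:
After 1 (send(from=D, to=A, msg='ping')): A:[ping] B:[] C:[] D:[]
After 2 (process(C)): A:[ping] B:[] C:[] D:[]
After 3 (send(from=D, to=C, msg='req')): A:[ping] B:[] C:[req] D:[]
After 4 (send(from=D, to=C, msg='ack')): A:[ping] B:[] C:[req,ack] D:[]
After 5 (send(from=A, to=B, msg='stop')): A:[ping] B:[stop] C:[req,ack] D:[]
After 6 (send(from=B, to=D, msg='data')): A:[ping] B:[stop] C:[req,ack] D:[data]
After 7 (process(A)): A:[] B:[stop] C:[req,ack] D:[data]
After 8 (process(D)): A:[] B:[stop] C:[req,ack] D:[]
After 9 (send(from=D, to=C, msg='resp')): A:[] B:[stop] C:[req,ack,resp] D:[]
After 10 (process(B)): A:[] B:[] C:[req,ack,resp] D:[]
After 11 (send(from=C, to=A, msg='pong')): A:[pong] B:[] C:[req,ack,resp] D:[]
After 12 (process(C)): A:[pong] B:[] C:[ack,resp] D:[]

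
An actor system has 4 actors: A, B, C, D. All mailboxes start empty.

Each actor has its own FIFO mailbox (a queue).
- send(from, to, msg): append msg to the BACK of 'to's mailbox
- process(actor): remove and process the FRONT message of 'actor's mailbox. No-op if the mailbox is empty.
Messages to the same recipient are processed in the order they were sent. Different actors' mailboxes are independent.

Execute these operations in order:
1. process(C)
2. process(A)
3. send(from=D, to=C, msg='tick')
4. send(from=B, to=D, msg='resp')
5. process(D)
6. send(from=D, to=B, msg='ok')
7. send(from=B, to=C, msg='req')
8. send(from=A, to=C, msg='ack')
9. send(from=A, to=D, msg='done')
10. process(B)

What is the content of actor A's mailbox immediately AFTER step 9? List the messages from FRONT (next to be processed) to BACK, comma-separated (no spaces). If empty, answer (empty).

After 1 (process(C)): A:[] B:[] C:[] D:[]
After 2 (process(A)): A:[] B:[] C:[] D:[]
After 3 (send(from=D, to=C, msg='tick')): A:[] B:[] C:[tick] D:[]
After 4 (send(from=B, to=D, msg='resp')): A:[] B:[] C:[tick] D:[resp]
After 5 (process(D)): A:[] B:[] C:[tick] D:[]
After 6 (send(from=D, to=B, msg='ok')): A:[] B:[ok] C:[tick] D:[]
After 7 (send(from=B, to=C, msg='req')): A:[] B:[ok] C:[tick,req] D:[]
After 8 (send(from=A, to=C, msg='ack')): A:[] B:[ok] C:[tick,req,ack] D:[]
After 9 (send(from=A, to=D, msg='done')): A:[] B:[ok] C:[tick,req,ack] D:[done]

(empty)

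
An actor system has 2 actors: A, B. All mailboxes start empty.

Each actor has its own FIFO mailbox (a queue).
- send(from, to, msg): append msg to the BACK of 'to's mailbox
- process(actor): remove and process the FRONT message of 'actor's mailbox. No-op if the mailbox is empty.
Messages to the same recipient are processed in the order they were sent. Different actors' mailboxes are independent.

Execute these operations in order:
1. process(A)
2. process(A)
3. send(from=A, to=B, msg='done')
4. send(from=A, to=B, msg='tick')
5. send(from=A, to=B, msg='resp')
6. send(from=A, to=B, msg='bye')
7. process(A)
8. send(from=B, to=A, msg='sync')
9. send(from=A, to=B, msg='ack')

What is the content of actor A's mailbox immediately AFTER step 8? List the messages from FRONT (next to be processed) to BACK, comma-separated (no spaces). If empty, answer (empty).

After 1 (process(A)): A:[] B:[]
After 2 (process(A)): A:[] B:[]
After 3 (send(from=A, to=B, msg='done')): A:[] B:[done]
After 4 (send(from=A, to=B, msg='tick')): A:[] B:[done,tick]
After 5 (send(from=A, to=B, msg='resp')): A:[] B:[done,tick,resp]
After 6 (send(from=A, to=B, msg='bye')): A:[] B:[done,tick,resp,bye]
After 7 (process(A)): A:[] B:[done,tick,resp,bye]
After 8 (send(from=B, to=A, msg='sync')): A:[sync] B:[done,tick,resp,bye]

sync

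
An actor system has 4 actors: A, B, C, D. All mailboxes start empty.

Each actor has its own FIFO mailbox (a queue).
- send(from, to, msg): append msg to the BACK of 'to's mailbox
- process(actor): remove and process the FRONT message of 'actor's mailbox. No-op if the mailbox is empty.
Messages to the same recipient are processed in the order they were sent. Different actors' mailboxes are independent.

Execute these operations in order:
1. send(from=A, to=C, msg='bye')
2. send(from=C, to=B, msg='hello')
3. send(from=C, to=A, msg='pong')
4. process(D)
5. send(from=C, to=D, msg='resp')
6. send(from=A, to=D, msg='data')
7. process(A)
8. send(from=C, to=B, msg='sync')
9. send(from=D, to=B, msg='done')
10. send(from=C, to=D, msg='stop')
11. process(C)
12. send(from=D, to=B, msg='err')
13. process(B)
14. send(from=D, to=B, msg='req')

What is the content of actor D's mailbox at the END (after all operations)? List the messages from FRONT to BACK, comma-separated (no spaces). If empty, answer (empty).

Answer: resp,data,stop

Derivation:
After 1 (send(from=A, to=C, msg='bye')): A:[] B:[] C:[bye] D:[]
After 2 (send(from=C, to=B, msg='hello')): A:[] B:[hello] C:[bye] D:[]
After 3 (send(from=C, to=A, msg='pong')): A:[pong] B:[hello] C:[bye] D:[]
After 4 (process(D)): A:[pong] B:[hello] C:[bye] D:[]
After 5 (send(from=C, to=D, msg='resp')): A:[pong] B:[hello] C:[bye] D:[resp]
After 6 (send(from=A, to=D, msg='data')): A:[pong] B:[hello] C:[bye] D:[resp,data]
After 7 (process(A)): A:[] B:[hello] C:[bye] D:[resp,data]
After 8 (send(from=C, to=B, msg='sync')): A:[] B:[hello,sync] C:[bye] D:[resp,data]
After 9 (send(from=D, to=B, msg='done')): A:[] B:[hello,sync,done] C:[bye] D:[resp,data]
After 10 (send(from=C, to=D, msg='stop')): A:[] B:[hello,sync,done] C:[bye] D:[resp,data,stop]
After 11 (process(C)): A:[] B:[hello,sync,done] C:[] D:[resp,data,stop]
After 12 (send(from=D, to=B, msg='err')): A:[] B:[hello,sync,done,err] C:[] D:[resp,data,stop]
After 13 (process(B)): A:[] B:[sync,done,err] C:[] D:[resp,data,stop]
After 14 (send(from=D, to=B, msg='req')): A:[] B:[sync,done,err,req] C:[] D:[resp,data,stop]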